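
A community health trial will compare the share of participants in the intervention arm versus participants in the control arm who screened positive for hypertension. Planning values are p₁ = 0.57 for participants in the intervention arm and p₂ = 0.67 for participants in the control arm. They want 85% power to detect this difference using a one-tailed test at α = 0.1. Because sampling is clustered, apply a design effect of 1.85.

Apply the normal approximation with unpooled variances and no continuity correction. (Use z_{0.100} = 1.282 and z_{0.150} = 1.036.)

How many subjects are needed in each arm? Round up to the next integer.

n = (z_α + z_β)² · [p₁(1−p₁) + p₂(1−p₂)] / (p₁ − p₂)²
  = (1.282 + 1.036)² · (0.57·0.43 + 0.67·0.33) / (-0.10)²
  = (2.318)² · (0.2451 + 0.2211) / 0.0100
  = 5.3731 · 0.4662 / 0.0100
  = 250.50
Design effect: 1.85 × 250.50 = 463.42.
Round up → n = 464 per group.

n = 464 per group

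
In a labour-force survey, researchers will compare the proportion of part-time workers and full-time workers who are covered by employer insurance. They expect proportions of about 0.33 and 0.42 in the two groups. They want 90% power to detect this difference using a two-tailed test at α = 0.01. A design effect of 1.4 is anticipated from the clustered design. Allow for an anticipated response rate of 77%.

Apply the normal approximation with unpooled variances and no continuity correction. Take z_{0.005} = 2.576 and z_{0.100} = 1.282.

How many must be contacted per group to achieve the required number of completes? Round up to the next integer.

n = 1553 per group

n = (z_{α/2} + z_β)² · [p₁(1−p₁) + p₂(1−p₂)] / (p₁ − p₂)²
  = (2.576 + 1.282)² · (0.33·0.67 + 0.42·0.58) / (-0.09)²
  = (3.858)² · (0.2211 + 0.2436) / 0.0081
  = 14.8842 · 0.4647 / 0.0081
  = 853.91
Design effect: 1.4 × 853.91 = 1195.47.
Adjust for 77% response: 1195.47 / 0.77 = 1552.56.
Round up → n = 1553 per group.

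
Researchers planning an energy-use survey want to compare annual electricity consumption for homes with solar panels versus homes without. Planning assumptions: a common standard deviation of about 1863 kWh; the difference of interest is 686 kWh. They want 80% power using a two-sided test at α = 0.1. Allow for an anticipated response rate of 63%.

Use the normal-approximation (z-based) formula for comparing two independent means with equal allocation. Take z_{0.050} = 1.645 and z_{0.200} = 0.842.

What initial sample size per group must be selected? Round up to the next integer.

n = (z_{α/2} + z_β)² · (σ₁² + σ₂²) / δ²
  = (1.645 + 0.842)² · (2·1863² = 6941538) / 686²
  = 6.1852 · 6941538 / 470596
  = 91.23
Adjust for 63% response: 91.23 / 0.63 = 144.82.
Round up → n = 145 per group.

n = 145 per group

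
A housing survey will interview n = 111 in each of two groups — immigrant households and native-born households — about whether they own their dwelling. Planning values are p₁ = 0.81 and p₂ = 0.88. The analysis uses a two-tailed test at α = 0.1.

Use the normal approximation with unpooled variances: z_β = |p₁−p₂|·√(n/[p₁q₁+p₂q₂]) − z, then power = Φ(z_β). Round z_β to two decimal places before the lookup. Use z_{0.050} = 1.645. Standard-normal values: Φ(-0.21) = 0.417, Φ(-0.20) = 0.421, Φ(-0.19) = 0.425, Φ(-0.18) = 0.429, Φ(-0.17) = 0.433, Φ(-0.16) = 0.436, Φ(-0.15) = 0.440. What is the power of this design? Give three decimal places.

Power ≈ 0.421

z_β = |p₁−p₂|·√(n/[p₁q₁+p₂q₂]) − z_{α/2}
    = 0.07 · √(111/0.2595) − 1.645
    = 0.07 · 20.6820 − 1.645
    = 1.4477 − 1.645 = -0.1973 → -0.20
Power = Φ(-0.20) = 0.421.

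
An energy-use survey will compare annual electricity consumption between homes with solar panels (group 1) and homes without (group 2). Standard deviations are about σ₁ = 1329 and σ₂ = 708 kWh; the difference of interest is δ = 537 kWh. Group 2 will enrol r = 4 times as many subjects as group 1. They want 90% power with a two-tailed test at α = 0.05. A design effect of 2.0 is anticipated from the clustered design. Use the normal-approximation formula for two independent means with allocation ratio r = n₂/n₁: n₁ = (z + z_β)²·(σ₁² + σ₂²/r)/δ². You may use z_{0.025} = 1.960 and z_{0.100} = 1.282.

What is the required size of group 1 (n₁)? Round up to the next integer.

n₁ = 138

n₁ = (z_{α/2} + z_β)² · (σ₁² + σ₂²/r) / δ²
   = (1.960 + 1.282)² · (1329² + 708²/4) / 537²
   = 10.5106 · (1766241 + 125316) / 288369
   = 10.5106 · 1891557 / 288369
   = 68.94
Design effect: 2.0 × 68.94 = 137.89.
Round up → n₁ = 138; n₂ = r·n₁ = 4 × 138 = 552.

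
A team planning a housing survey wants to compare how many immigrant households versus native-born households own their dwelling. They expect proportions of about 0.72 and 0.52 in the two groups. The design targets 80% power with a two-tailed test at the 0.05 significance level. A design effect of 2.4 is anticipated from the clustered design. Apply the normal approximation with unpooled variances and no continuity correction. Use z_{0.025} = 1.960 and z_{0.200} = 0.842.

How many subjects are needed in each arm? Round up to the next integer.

n = (z_{α/2} + z_β)² · [p₁(1−p₁) + p₂(1−p₂)] / (p₁ − p₂)²
  = (1.960 + 0.842)² · (0.72·0.28 + 0.52·0.48) / (0.20)²
  = (2.802)² · (0.2016 + 0.2496) / 0.0400
  = 7.8512 · 0.4512 / 0.0400
  = 88.56
Design effect: 2.4 × 88.56 = 212.55.
Round up → n = 213 per group.

n = 213 per group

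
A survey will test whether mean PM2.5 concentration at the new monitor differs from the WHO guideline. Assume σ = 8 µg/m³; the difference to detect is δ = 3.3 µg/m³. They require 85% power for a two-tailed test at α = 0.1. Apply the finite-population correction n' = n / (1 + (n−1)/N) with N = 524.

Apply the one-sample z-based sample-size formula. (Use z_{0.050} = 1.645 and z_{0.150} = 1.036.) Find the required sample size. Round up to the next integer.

n = (z_{α/2} + z_β)² · σ² / δ²
  = (1.645 + 1.036)² · 8² / 3.3²
  = 7.1878 · 64 / 10.89
  = 42.24
Finite-population correction (N = 524): 42.24 / (1 + (42.24 − 1)/524) = 39.16.
Round up → n = 40.

n = 40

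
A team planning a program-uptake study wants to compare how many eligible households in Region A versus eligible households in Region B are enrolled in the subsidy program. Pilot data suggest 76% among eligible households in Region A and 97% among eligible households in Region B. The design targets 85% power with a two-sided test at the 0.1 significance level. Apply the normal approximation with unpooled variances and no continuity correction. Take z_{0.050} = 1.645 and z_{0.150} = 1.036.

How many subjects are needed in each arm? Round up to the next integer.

n = 35 per group

n = (z_{α/2} + z_β)² · [p₁(1−p₁) + p₂(1−p₂)] / (p₁ − p₂)²
  = (1.645 + 1.036)² · (0.76·0.24 + 0.97·0.03) / (-0.21)²
  = (2.681)² · (0.1824 + 0.0291) / 0.0441
  = 7.1878 · 0.2115 / 0.0441
  = 34.47
Round up → n = 35 per group.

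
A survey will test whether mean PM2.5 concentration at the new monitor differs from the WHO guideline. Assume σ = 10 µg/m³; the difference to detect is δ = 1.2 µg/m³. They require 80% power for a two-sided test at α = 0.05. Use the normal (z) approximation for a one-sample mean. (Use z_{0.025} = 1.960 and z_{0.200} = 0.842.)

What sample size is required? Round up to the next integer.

n = 546

n = (z_{α/2} + z_β)² · σ² / δ²
  = (1.960 + 0.842)² · 10² / 1.2²
  = 7.8512 · 100 / 1.44
  = 545.22
Round up → n = 546.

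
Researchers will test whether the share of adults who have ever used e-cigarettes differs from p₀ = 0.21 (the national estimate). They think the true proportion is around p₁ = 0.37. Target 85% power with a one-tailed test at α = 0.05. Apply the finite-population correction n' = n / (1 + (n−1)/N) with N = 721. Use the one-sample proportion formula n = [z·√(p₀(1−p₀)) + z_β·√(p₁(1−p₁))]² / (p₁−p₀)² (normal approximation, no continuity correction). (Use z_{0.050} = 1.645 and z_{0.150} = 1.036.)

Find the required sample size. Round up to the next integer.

n = [z_α·√(p₀q₀) + z_β·√(p₁q₁)]² / (p₁ − p₀)²
  = [1.645·√(0.21·0.79) + 1.036·√(0.37·0.63)]² / (0.16)²
  = [1.645·0.4073 + 1.036·0.4828]² / 0.0256
  = [1.1702]² / 0.0256
  = 53.49
Finite-population correction (N = 721): 53.49 / (1 + (53.49 − 1)/721) = 49.86.
Round up → n = 50.

n = 50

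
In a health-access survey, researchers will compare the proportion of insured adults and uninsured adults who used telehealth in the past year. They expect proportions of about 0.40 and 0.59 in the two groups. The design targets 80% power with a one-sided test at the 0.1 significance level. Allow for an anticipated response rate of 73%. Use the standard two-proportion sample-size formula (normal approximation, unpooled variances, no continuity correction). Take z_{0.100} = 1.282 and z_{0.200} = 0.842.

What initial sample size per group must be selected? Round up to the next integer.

n = 83 per group

n = (z_α + z_β)² · [p₁(1−p₁) + p₂(1−p₂)] / (p₁ − p₂)²
  = (1.282 + 0.842)² · (0.40·0.60 + 0.59·0.41) / (-0.19)²
  = (2.124)² · (0.2400 + 0.2419) / 0.0361
  = 4.5114 · 0.4819 / 0.0361
  = 60.22
Adjust for 73% response: 60.22 / 0.73 = 82.50.
Round up → n = 83 per group.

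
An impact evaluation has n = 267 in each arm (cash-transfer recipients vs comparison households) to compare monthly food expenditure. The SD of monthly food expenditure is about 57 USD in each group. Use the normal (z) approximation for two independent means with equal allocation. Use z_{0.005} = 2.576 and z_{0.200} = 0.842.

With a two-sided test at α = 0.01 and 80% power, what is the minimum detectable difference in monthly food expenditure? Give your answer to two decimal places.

δ = (z_{α/2} + z_β) · √((σ₁²+σ₂²)/n)
  = (2.576 + 0.842) · √(6498/267)
  = 3.418 · √24.3371
  = 3.418 · 4.9333
  = 16.8619

Minimum detectable difference ≈ 16.86 USD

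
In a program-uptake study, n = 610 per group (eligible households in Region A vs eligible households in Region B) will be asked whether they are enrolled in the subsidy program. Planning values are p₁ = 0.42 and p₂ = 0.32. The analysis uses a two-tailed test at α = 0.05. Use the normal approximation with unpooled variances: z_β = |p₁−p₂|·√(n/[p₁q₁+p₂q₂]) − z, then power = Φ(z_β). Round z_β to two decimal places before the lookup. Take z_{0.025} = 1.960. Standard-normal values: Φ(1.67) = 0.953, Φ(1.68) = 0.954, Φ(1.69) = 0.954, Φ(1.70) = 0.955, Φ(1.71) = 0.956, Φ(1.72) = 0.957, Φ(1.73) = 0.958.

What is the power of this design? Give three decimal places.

z_β = |p₁−p₂|·√(n/[p₁q₁+p₂q₂]) − z_{α/2}
    = 0.10 · √(610/0.4612) − 1.960
    = 0.10 · 36.3681 − 1.960
    = 3.6368 − 1.960 = 1.6768 → 1.68
Power = Φ(1.68) = 0.954.

Power ≈ 0.954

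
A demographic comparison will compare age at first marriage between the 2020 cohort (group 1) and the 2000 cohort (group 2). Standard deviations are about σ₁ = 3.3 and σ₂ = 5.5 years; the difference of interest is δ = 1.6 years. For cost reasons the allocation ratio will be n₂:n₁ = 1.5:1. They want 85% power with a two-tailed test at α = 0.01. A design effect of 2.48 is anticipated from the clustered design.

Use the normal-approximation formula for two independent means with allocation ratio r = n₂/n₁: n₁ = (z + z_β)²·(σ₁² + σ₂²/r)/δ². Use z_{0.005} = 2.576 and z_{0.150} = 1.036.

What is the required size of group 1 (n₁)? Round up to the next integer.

n₁ = (z_{α/2} + z_β)² · (σ₁² + σ₂²/r) / δ²
   = (2.576 + 1.036)² · (3.3² + 5.5²/1.5) / 1.6²
   = 13.0465 · (10.89 + 20.1667) / 2.56
   = 13.0465 · 31.0567 / 2.56
   = 158.27
Design effect: 2.48 × 158.27 = 392.52.
Round up → n₁ = 393; n₂ = r·n₁ = 1.5 × 393 = 590.

n₁ = 393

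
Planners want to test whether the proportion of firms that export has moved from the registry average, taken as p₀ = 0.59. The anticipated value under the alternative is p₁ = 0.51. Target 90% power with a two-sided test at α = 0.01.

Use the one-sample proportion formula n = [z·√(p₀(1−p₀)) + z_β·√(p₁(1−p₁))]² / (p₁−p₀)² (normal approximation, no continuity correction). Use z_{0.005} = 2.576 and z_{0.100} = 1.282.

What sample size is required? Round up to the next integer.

n = 569

n = [z_{α/2}·√(p₀q₀) + z_β·√(p₁q₁)]² / (p₁ − p₀)²
  = [2.576·√(0.59·0.41) + 1.282·√(0.51·0.49)]² / (-0.08)²
  = [2.576·0.4918 + 1.282·0.4999]² / 0.0064
  = [1.9078]² / 0.0064
  = 568.72
Round up → n = 569.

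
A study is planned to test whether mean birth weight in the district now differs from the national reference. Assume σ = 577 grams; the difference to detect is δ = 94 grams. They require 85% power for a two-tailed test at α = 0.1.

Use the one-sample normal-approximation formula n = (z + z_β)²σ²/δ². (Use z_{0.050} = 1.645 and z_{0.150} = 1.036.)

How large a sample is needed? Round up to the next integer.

n = 271

n = (z_{α/2} + z_β)² · σ² / δ²
  = (1.645 + 1.036)² · 577² / 94²
  = 7.1878 · 332929 / 8836
  = 270.83
Round up → n = 271.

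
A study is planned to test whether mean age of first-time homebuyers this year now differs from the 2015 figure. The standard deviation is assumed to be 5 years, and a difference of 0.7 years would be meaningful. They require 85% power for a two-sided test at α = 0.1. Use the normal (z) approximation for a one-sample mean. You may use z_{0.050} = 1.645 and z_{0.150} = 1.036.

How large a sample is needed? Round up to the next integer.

n = (z_{α/2} + z_β)² · σ² / δ²
  = (1.645 + 1.036)² · 5² / 0.7²
  = 7.1878 · 25 / 0.49
  = 366.72
Round up → n = 367.

n = 367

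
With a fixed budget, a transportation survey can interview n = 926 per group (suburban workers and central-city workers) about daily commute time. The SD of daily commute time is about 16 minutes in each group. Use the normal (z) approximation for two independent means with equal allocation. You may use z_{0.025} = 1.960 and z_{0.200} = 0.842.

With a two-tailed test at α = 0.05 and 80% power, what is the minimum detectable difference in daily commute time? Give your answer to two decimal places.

Minimum detectable difference ≈ 2.08 minutes

δ = (z_{α/2} + z_β) · √((σ₁²+σ₂²)/n)
  = (1.960 + 0.842) · √(512/926)
  = 2.802 · √0.55292
  = 2.802 · 0.7436
  = 2.0835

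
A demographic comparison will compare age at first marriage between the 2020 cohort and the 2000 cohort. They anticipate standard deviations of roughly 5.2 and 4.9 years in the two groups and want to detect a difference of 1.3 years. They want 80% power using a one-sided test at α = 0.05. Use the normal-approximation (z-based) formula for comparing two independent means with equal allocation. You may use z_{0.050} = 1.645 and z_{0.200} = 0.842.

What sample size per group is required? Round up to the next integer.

n = 187 per group

n = (z_α + z_β)² · (σ₁² + σ₂²) / δ²
  = (1.645 + 0.842)² · (5.2² + 4.9² = 51.05) / 1.3²
  = 6.1852 · 51.05 / 1.69
  = 186.84
Round up → n = 187 per group.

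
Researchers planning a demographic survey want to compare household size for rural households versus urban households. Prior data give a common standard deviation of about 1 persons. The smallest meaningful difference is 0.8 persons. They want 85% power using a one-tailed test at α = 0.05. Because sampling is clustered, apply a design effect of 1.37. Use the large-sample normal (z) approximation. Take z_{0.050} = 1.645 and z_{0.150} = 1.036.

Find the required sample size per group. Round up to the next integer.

n = 31 per group

n = (z_α + z_β)² · (σ₁² + σ₂²) / δ²
  = (1.645 + 1.036)² · (2·1² = 2) / 0.8²
  = 7.1878 · 2 / 0.64
  = 22.46
Design effect: 1.37 × 22.46 = 30.77.
Round up → n = 31 per group.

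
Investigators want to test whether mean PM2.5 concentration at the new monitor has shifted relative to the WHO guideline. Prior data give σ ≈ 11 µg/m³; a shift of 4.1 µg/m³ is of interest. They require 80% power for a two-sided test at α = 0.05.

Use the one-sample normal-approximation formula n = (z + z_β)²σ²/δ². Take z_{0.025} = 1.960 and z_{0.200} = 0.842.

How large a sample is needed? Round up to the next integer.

n = (z_{α/2} + z_β)² · σ² / δ²
  = (1.960 + 0.842)² · 11² / 4.1²
  = 7.8512 · 121 / 16.81
  = 56.51
Round up → n = 57.

n = 57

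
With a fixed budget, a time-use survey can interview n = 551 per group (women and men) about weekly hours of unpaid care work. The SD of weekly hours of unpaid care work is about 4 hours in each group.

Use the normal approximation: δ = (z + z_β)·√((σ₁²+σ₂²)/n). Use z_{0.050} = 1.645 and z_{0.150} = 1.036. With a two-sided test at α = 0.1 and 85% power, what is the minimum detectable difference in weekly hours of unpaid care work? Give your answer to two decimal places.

Minimum detectable difference ≈ 0.65 hours

δ = (z_{α/2} + z_β) · √((σ₁²+σ₂²)/n)
  = (1.645 + 1.036) · √(32/551)
  = 2.681 · √0.05808
  = 2.681 · 0.2410
  = 0.6461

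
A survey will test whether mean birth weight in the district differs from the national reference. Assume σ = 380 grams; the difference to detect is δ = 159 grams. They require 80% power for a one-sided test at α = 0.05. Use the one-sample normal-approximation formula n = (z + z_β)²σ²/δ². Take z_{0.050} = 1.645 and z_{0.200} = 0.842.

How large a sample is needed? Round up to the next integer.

n = 36

n = (z_α + z_β)² · σ² / δ²
  = (1.645 + 0.842)² · 380² / 159²
  = 6.1852 · 144400 / 25281
  = 35.33
Round up → n = 36.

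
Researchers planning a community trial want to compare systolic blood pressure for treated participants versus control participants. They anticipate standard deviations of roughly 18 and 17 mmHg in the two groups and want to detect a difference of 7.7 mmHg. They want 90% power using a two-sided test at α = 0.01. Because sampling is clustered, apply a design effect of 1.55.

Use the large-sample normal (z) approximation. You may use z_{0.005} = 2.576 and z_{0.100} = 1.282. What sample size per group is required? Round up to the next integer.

n = (z_{α/2} + z_β)² · (σ₁² + σ₂²) / δ²
  = (2.576 + 1.282)² · (18² + 17² = 613) / 7.7²
  = 14.8842 · 613 / 59.29
  = 153.89
Design effect: 1.55 × 153.89 = 238.53.
Round up → n = 239 per group.

n = 239 per group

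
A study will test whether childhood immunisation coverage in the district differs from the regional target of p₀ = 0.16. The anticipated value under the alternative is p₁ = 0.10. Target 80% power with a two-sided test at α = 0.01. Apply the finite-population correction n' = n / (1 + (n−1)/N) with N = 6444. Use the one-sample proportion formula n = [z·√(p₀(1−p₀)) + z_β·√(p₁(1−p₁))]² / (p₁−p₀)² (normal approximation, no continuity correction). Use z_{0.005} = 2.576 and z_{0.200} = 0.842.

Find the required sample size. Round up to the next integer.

n = 375

n = [z_{α/2}·√(p₀q₀) + z_β·√(p₁q₁)]² / (p₁ − p₀)²
  = [2.576·√(0.16·0.84) + 0.842·√(0.10·0.90)]² / (-0.06)²
  = [2.576·0.3666 + 0.842·0.3000]² / 0.0036
  = [1.1970]² / 0.0036
  = 397.99
Finite-population correction (N = 6444): 397.99 / (1 + (397.99 − 1)/6444) = 374.89.
Round up → n = 375.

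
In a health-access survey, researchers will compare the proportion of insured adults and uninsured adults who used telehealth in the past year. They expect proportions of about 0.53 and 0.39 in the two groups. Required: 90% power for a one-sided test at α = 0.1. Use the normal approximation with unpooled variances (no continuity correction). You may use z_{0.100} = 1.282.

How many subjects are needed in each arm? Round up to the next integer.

n = (z_α + z_β)² · [p₁(1−p₁) + p₂(1−p₂)] / (p₁ − p₂)²
  = (1.282 + 1.282)² · (0.53·0.47 + 0.39·0.61) / (0.14)²
  = (2.564)² · (0.2491 + 0.2379) / 0.0196
  = 6.5741 · 0.4870 / 0.0196
  = 163.35
Round up → n = 164 per group.

n = 164 per group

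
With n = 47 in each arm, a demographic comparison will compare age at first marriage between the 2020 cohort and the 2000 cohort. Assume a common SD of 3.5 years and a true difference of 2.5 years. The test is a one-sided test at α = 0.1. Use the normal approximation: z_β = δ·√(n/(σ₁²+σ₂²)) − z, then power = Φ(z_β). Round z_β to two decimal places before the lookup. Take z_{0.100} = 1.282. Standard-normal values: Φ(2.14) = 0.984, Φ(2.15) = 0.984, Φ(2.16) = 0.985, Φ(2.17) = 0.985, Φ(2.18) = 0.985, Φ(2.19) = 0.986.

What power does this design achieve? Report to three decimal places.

Power ≈ 0.985

z_β = δ·√(n/(σ₁²+σ₂²)) − z_α
    = 2.5 · √(47/24.5) − 1.282
    = 2.5 · 1.38505 − 1.282
    = 3.4626 − 1.282 = 2.1806 → 2.18
Power = Φ(2.18) = 0.985.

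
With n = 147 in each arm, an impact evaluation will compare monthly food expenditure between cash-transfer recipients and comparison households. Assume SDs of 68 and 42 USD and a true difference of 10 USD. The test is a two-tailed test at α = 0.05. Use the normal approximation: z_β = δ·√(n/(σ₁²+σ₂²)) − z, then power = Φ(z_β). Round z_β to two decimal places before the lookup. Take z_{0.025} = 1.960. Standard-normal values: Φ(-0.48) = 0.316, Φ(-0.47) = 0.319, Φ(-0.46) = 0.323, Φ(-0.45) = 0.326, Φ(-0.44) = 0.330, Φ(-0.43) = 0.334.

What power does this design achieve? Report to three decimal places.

Power ≈ 0.330

z_β = δ·√(n/(σ₁²+σ₂²)) − z_{α/2}
    = 10 · √(147/6388) − 1.960
    = 10 · 0.15170 − 1.960
    = 1.5170 − 1.960 = -0.4430 → -0.44
Power = Φ(-0.44) = 0.330.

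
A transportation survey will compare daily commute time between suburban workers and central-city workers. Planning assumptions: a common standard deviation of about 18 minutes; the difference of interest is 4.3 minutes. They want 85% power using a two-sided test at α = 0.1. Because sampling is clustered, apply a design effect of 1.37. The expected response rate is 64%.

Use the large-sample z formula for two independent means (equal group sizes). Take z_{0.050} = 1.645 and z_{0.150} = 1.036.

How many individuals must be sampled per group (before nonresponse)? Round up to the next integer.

n = 540 per group

n = (z_{α/2} + z_β)² · (σ₁² + σ₂²) / δ²
  = (1.645 + 1.036)² · (2·18² = 648) / 4.3²
  = 7.1878 · 648 / 18.49
  = 251.90
Design effect: 1.37 × 251.90 = 345.11.
Adjust for 64% response: 345.11 / 0.64 = 539.23.
Round up → n = 540 per group.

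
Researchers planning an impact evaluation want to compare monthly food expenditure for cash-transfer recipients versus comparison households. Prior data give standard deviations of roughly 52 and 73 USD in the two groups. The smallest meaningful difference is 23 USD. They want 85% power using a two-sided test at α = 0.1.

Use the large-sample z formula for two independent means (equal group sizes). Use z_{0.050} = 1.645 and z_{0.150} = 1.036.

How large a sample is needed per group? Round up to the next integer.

n = 110 per group

n = (z_{α/2} + z_β)² · (σ₁² + σ₂²) / δ²
  = (1.645 + 1.036)² · (52² + 73² = 8033) / 23²
  = 7.1878 · 8033 / 529
  = 109.15
Round up → n = 110 per group.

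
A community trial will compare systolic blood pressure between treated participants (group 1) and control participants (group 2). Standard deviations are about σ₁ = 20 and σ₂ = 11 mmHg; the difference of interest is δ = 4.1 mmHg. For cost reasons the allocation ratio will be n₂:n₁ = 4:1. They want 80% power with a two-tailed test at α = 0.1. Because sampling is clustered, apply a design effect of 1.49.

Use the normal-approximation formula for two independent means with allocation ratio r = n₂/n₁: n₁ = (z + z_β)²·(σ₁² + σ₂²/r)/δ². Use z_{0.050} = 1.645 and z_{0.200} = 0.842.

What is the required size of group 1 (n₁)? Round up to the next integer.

n₁ = (z_{α/2} + z_β)² · (σ₁² + σ₂²/r) / δ²
   = (1.645 + 0.842)² · (20² + 11²/4) / 4.1²
   = 6.1852 · (400 + 30.25) / 16.81
   = 6.1852 · 430.25 / 16.81
   = 158.31
Design effect: 1.49 × 158.31 = 235.88.
Round up → n₁ = 236; n₂ = r·n₁ = 4 × 236 = 944.

n₁ = 236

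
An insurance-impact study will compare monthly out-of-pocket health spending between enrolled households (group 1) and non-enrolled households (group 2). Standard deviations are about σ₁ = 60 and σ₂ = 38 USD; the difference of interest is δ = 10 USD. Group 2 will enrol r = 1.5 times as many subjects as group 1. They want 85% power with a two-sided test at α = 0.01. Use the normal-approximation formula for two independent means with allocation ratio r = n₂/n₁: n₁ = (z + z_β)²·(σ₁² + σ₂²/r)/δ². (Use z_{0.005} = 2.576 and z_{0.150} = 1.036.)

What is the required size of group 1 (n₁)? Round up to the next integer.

n₁ = 596

n₁ = (z_{α/2} + z_β)² · (σ₁² + σ₂²/r) / δ²
   = (2.576 + 1.036)² · (60² + 38²/1.5) / 10²
   = 13.0465 · (3600 + 962.6667) / 100
   = 13.0465 · 4562.7 / 100
   = 595.27
Round up → n₁ = 596; n₂ = r·n₁ = 1.5 × 596 = 894.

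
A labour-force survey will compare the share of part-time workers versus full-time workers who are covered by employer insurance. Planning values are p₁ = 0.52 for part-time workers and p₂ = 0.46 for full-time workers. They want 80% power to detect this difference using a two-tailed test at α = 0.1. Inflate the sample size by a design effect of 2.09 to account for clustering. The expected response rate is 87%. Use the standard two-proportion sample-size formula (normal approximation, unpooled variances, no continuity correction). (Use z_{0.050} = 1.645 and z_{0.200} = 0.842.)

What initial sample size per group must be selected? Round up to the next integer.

n = 2056 per group

n = (z_{α/2} + z_β)² · [p₁(1−p₁) + p₂(1−p₂)] / (p₁ − p₂)²
  = (1.645 + 0.842)² · (0.52·0.48 + 0.46·0.54) / (0.06)²
  = (2.487)² · (0.2496 + 0.2484) / 0.0036
  = 6.1852 · 0.4980 / 0.0036
  = 855.62
Design effect: 2.09 × 855.62 = 1788.24.
Adjust for 87% response: 1788.24 / 0.87 = 2055.44.
Round up → n = 2056 per group.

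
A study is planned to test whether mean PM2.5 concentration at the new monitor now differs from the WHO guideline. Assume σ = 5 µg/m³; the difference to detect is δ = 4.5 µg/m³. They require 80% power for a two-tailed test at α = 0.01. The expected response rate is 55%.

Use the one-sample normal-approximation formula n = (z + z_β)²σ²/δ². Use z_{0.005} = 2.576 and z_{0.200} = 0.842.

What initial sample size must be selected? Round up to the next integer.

n = (z_{α/2} + z_β)² · σ² / δ²
  = (2.576 + 0.842)² · 5² / 4.5²
  = 11.6827 · 25 / 20.25
  = 14.42
Adjust for 55% response: 14.42 / 0.55 = 26.22.
Round up → n = 27.

n = 27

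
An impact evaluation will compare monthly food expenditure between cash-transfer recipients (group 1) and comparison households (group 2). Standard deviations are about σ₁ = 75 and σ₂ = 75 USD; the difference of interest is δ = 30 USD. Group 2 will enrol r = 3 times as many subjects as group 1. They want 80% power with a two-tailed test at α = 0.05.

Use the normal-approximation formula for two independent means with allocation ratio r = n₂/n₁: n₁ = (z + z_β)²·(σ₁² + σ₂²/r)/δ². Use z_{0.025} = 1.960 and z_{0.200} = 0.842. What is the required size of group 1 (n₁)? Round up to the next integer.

n₁ = 66

n₁ = (z_{α/2} + z_β)² · (σ₁² + σ₂²/r) / δ²
   = (1.960 + 0.842)² · (75² + 75²/3) / 30²
   = 7.8512 · (5625 + 1875) / 900
   = 7.8512 · 7500 / 900
   = 65.43
Round up → n₁ = 66; n₂ = r·n₁ = 3 × 66 = 198.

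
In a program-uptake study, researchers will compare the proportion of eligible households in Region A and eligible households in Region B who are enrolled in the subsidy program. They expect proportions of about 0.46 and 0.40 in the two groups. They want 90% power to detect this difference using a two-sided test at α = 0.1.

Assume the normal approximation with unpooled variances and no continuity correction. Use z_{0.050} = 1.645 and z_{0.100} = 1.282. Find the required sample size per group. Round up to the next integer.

n = (z_{α/2} + z_β)² · [p₁(1−p₁) + p₂(1−p₂)] / (p₁ − p₂)²
  = (1.645 + 1.282)² · (0.46·0.54 + 0.40·0.60) / (0.06)²
  = (2.927)² · (0.2484 + 0.2400) / 0.0036
  = 8.5673 · 0.4884 / 0.0036
  = 1162.30
Round up → n = 1163 per group.

n = 1163 per group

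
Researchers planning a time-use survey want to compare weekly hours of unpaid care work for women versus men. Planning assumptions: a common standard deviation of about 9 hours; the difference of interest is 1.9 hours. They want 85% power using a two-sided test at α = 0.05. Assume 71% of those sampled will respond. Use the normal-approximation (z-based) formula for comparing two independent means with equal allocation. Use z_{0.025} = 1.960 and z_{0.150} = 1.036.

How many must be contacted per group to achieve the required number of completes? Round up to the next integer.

n = (z_{α/2} + z_β)² · (σ₁² + σ₂²) / δ²
  = (1.960 + 1.036)² · (2·9² = 162) / 1.9²
  = 8.9760 · 162 / 3.61
  = 402.80
Adjust for 71% response: 402.80 / 0.71 = 567.33.
Round up → n = 568 per group.

n = 568 per group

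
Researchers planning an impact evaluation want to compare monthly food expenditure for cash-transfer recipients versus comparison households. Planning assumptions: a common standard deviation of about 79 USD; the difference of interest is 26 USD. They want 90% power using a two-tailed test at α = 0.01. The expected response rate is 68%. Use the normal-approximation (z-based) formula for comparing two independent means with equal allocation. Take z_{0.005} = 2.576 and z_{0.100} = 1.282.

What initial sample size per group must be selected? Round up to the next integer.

n = 405 per group

n = (z_{α/2} + z_β)² · (σ₁² + σ₂²) / δ²
  = (2.576 + 1.282)² · (2·79² = 12482) / 26²
  = 14.8842 · 12482 / 676
  = 274.83
Adjust for 68% response: 274.83 / 0.68 = 404.16.
Round up → n = 405 per group.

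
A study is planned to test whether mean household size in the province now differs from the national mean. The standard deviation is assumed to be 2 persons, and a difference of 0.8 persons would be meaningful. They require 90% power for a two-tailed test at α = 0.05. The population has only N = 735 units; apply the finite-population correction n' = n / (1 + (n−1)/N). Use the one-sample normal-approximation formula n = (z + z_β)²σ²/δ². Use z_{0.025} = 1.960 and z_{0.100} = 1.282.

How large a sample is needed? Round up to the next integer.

n = (z_{α/2} + z_β)² · σ² / δ²
  = (1.960 + 1.282)² · 2² / 0.8²
  = 10.5106 · 4 / 0.64
  = 65.69
Finite-population correction (N = 735): 65.69 / (1 + (65.69 − 1)/735) = 60.38.
Round up → n = 61.

n = 61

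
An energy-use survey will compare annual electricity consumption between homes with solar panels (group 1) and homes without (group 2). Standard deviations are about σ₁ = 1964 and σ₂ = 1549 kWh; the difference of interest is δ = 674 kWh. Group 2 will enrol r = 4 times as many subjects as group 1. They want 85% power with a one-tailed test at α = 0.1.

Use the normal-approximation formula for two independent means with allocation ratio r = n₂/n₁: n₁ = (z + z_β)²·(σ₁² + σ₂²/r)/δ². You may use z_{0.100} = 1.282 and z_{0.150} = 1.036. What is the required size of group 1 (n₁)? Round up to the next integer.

n₁ = (z_α + z_β)² · (σ₁² + σ₂²/r) / δ²
   = (1.282 + 1.036)² · (1964² + 1549²/4) / 674²
   = 5.3731 · (3857296 + 599850.2) / 454276
   = 5.3731 · 4457146.2 / 454276
   = 52.72
Round up → n₁ = 53; n₂ = r·n₁ = 4 × 53 = 212.

n₁ = 53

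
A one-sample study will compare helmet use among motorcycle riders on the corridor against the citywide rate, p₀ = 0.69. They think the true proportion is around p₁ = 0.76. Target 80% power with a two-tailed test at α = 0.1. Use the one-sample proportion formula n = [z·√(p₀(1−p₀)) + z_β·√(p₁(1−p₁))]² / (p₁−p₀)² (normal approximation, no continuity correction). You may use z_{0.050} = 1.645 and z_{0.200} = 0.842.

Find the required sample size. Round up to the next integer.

n = 257

n = [z_{α/2}·√(p₀q₀) + z_β·√(p₁q₁)]² / (p₁ − p₀)²
  = [1.645·√(0.69·0.31) + 0.842·√(0.76·0.24)]² / (0.07)²
  = [1.645·0.4625 + 0.842·0.4271]² / 0.0049
  = [1.1204]² / 0.0049
  = 256.19
Round up → n = 257.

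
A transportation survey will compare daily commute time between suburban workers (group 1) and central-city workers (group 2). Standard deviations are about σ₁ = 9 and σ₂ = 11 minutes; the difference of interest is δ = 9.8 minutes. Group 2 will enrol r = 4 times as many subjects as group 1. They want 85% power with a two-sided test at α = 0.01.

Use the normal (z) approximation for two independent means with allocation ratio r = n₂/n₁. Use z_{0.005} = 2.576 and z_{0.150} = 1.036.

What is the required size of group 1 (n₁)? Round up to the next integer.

n₁ = 16

n₁ = (z_{α/2} + z_β)² · (σ₁² + σ₂²/r) / δ²
   = (2.576 + 1.036)² · (9² + 11²/4) / 9.8²
   = 13.0465 · (81 + 30.25) / 96.04
   = 13.0465 · 111.25 / 96.04
   = 15.11
Round up → n₁ = 16; n₂ = r·n₁ = 4 × 16 = 64.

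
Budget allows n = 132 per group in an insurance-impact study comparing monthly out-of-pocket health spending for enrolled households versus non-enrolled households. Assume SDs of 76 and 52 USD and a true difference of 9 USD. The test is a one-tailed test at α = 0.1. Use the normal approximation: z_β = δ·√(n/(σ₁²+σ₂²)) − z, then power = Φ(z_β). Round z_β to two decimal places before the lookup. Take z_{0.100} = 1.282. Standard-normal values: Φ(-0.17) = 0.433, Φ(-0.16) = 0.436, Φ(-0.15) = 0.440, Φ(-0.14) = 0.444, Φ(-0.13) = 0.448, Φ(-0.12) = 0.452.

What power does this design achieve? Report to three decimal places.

Power ≈ 0.436

z_β = δ·√(n/(σ₁²+σ₂²)) − z_α
    = 9 · √(132/8480) − 1.282
    = 9 · 0.12476 − 1.282
    = 1.1229 − 1.282 = -0.1591 → -0.16
Power = Φ(-0.16) = 0.436.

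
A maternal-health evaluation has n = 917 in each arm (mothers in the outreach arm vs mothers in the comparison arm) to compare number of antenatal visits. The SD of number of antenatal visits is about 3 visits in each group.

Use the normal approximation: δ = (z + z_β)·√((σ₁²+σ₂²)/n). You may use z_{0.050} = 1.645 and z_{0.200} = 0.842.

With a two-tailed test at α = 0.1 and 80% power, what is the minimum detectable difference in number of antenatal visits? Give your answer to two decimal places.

Minimum detectable difference ≈ 0.35 visits

δ = (z_{α/2} + z_β) · √((σ₁²+σ₂²)/n)
  = (1.645 + 0.842) · √(18/917)
  = 2.487 · √0.01963
  = 2.487 · 0.1401
  = 0.3484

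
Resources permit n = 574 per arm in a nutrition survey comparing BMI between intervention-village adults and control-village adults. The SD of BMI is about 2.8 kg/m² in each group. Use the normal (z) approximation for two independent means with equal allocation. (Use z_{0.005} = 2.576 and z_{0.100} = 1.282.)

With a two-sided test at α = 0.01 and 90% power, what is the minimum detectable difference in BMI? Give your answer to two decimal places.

Minimum detectable difference ≈ 0.64 kg/m²

δ = (z_{α/2} + z_β) · √((σ₁²+σ₂²)/n)
  = (2.576 + 1.282) · √(15.68/574)
  = 3.858 · √0.02732
  = 3.858 · 0.1653
  = 0.6376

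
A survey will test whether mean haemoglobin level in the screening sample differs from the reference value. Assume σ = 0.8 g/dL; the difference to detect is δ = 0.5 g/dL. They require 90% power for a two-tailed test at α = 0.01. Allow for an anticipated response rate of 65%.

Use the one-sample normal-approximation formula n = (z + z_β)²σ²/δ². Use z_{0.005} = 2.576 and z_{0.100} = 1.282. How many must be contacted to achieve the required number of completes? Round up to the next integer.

n = 59

n = (z_{α/2} + z_β)² · σ² / δ²
  = (2.576 + 1.282)² · 0.8² / 0.5²
  = 14.8842 · 0.64 / 0.25
  = 38.10
Adjust for 65% response: 38.10 / 0.65 = 58.62.
Round up → n = 59.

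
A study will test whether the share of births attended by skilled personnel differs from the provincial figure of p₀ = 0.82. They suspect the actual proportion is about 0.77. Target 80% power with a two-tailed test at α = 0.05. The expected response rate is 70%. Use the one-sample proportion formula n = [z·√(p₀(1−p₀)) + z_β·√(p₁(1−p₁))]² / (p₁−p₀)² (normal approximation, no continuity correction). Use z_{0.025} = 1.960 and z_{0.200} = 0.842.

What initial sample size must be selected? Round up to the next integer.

n = 701

n = [z_{α/2}·√(p₀q₀) + z_β·√(p₁q₁)]² / (p₁ − p₀)²
  = [1.960·√(0.82·0.18) + 0.842·√(0.77·0.23)]² / (-0.05)²
  = [1.960·0.3842 + 0.842·0.4208]² / 0.0025
  = [1.1073]² / 0.0025
  = 490.49
Adjust for 70% response: 490.49 / 0.70 = 700.70.
Round up → n = 701.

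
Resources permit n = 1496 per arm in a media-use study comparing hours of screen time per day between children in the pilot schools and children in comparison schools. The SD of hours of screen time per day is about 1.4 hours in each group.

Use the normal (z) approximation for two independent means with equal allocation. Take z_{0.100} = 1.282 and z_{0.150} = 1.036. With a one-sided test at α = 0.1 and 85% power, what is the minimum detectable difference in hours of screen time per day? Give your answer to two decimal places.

δ = (z_α + z_β) · √((σ₁²+σ₂²)/n)
  = (1.282 + 1.036) · √(3.92/1496)
  = 2.318 · √0.00262
  = 2.318 · 0.0512
  = 0.1187

Minimum detectable difference ≈ 0.12 hours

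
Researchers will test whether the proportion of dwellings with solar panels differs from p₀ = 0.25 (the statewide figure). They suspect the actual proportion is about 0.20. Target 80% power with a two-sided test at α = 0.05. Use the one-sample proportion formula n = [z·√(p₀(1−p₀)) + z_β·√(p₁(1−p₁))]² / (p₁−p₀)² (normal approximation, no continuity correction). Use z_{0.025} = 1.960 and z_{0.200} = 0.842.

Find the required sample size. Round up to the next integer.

n = 563

n = [z_{α/2}·√(p₀q₀) + z_β·√(p₁q₁)]² / (p₁ − p₀)²
  = [1.960·√(0.25·0.75) + 0.842·√(0.20·0.80)]² / (-0.05)²
  = [1.960·0.4330 + 0.842·0.4000]² / 0.0025
  = [1.1855]² / 0.0025
  = 562.17
Round up → n = 563.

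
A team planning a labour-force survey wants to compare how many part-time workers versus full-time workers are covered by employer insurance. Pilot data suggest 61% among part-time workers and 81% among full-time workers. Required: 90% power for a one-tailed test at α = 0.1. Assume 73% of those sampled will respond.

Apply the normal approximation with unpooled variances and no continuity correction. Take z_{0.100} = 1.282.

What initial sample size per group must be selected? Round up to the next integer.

n = (z_α + z_β)² · [p₁(1−p₁) + p₂(1−p₂)] / (p₁ − p₂)²
  = (1.282 + 1.282)² · (0.61·0.39 + 0.81·0.19) / (-0.20)²
  = (2.564)² · (0.2379 + 0.1539) / 0.0400
  = 6.5741 · 0.3918 / 0.0400
  = 64.39
Adjust for 73% response: 64.39 / 0.73 = 88.21.
Round up → n = 89 per group.

n = 89 per group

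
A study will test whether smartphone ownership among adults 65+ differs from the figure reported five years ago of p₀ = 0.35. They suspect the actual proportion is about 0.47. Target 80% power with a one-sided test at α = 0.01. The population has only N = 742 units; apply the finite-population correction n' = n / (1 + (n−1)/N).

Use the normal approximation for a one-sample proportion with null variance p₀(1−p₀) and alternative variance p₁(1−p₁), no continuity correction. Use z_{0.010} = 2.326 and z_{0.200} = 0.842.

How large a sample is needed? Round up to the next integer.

n = [z_α·√(p₀q₀) + z_β·√(p₁q₁)]² / (p₁ − p₀)²
  = [2.326·√(0.35·0.65) + 0.842·√(0.47·0.53)]² / (0.12)²
  = [2.326·0.4770 + 0.842·0.4991]² / 0.0144
  = [1.5297]² / 0.0144
  = 162.49
Finite-population correction (N = 742): 162.49 / (1 + (162.49 − 1)/742) = 133.45.
Round up → n = 134.

n = 134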